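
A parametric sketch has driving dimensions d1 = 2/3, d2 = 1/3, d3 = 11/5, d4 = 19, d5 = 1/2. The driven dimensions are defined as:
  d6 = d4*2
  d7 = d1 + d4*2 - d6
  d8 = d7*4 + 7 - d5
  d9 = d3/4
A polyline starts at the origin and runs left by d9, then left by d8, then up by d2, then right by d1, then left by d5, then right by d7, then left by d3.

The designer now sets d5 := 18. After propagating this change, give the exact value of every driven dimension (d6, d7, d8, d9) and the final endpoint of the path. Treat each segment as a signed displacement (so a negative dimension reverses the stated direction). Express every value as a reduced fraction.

Apply edit: d5 := 18
  d6 = d4*2 = 38
  d7 = d1 + d4*2 - d6 = 2/3
  d8 = d7*4 + 7 - d5 = -25/3
  d9 = d3/4 = 11/20
Walk from origin (0, 0):
  seg 1: left by d9 = 11/20 → (-11/20, 0)
  seg 2: left by d8 = -25/3 → (467/60, 0)
  seg 3: up by d2 = 1/3 → (467/60, 1/3)
  seg 4: right by d1 = 2/3 → (169/20, 1/3)
  seg 5: left by d5 = 18 → (-191/20, 1/3)
  seg 6: right by d7 = 2/3 → (-533/60, 1/3)
  seg 7: left by d3 = 11/5 → (-133/12, 1/3)

d6 = 38
d7 = 2/3
d8 = -25/3
d9 = 11/20
endpoint = (-133/12, 1/3)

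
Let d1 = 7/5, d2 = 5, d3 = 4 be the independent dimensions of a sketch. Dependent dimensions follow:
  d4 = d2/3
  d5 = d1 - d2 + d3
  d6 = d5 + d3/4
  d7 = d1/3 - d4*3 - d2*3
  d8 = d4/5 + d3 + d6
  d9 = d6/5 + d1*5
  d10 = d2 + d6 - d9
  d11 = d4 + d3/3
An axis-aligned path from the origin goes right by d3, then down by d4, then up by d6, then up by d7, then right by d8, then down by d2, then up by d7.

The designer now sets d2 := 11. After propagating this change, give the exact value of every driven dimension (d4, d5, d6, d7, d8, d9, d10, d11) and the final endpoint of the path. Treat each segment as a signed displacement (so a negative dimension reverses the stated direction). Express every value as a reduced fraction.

Apply edit: d2 := 11
  d4 = d2/3 = 11/3
  d5 = d1 - d2 + d3 = -28/5
  d6 = d5 + d3/4 = -23/5
  d7 = d1/3 - d4*3 - d2*3 = -653/15
  d8 = d4/5 + d3 + d6 = 2/15
  d9 = d6/5 + d1*5 = 152/25
  d10 = d2 + d6 - d9 = 8/25
  d11 = d4 + d3/3 = 5
Walk from origin (0, 0):
  seg 1: right by d3 = 4 → (4, 0)
  seg 2: down by d4 = 11/3 → (4, -11/3)
  seg 3: up by d6 = -23/5 → (4, -124/15)
  seg 4: up by d7 = -653/15 → (4, -259/5)
  seg 5: right by d8 = 2/15 → (62/15, -259/5)
  seg 6: down by d2 = 11 → (62/15, -314/5)
  seg 7: up by d7 = -653/15 → (62/15, -319/3)

d4 = 11/3
d5 = -28/5
d6 = -23/5
d7 = -653/15
d8 = 2/15
d9 = 152/25
d10 = 8/25
d11 = 5
endpoint = (62/15, -319/3)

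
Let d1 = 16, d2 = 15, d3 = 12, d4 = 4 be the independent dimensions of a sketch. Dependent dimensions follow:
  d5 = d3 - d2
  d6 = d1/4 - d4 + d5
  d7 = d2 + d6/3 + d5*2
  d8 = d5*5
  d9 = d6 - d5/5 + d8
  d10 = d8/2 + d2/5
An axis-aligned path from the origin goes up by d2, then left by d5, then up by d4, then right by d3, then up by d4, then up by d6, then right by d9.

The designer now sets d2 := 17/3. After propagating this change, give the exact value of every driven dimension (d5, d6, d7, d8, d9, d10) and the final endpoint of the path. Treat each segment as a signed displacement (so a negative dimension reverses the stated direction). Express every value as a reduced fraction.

Apply edit: d2 := 17/3
  d5 = d3 - d2 = 19/3
  d6 = d1/4 - d4 + d5 = 19/3
  d7 = d2 + d6/3 + d5*2 = 184/9
  d8 = d5*5 = 95/3
  d9 = d6 - d5/5 + d8 = 551/15
  d10 = d8/2 + d2/5 = 509/30
Walk from origin (0, 0):
  seg 1: up by d2 = 17/3 → (0, 17/3)
  seg 2: left by d5 = 19/3 → (-19/3, 17/3)
  seg 3: up by d4 = 4 → (-19/3, 29/3)
  seg 4: right by d3 = 12 → (17/3, 29/3)
  seg 5: up by d4 = 4 → (17/3, 41/3)
  seg 6: up by d6 = 19/3 → (17/3, 20)
  seg 7: right by d9 = 551/15 → (212/5, 20)

d5 = 19/3
d6 = 19/3
d7 = 184/9
d8 = 95/3
d9 = 551/15
d10 = 509/30
endpoint = (212/5, 20)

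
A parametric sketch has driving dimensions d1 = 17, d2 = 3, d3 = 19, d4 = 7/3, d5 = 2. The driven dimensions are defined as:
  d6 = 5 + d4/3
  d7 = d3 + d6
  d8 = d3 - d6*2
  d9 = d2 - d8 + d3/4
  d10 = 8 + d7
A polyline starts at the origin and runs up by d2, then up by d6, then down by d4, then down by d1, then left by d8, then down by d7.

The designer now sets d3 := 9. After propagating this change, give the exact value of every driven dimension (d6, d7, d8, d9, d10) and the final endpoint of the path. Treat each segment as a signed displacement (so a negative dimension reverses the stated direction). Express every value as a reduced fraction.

Apply edit: d3 := 9
  d6 = 5 + d4/3 = 52/9
  d7 = d3 + d6 = 133/9
  d8 = d3 - d6*2 = -23/9
  d9 = d2 - d8 + d3/4 = 281/36
  d10 = 8 + d7 = 205/9
Walk from origin (0, 0):
  seg 1: up by d2 = 3 → (0, 3)
  seg 2: up by d6 = 52/9 → (0, 79/9)
  seg 3: down by d4 = 7/3 → (0, 58/9)
  seg 4: down by d1 = 17 → (0, -95/9)
  seg 5: left by d8 = -23/9 → (23/9, -95/9)
  seg 6: down by d7 = 133/9 → (23/9, -76/3)

d6 = 52/9
d7 = 133/9
d8 = -23/9
d9 = 281/36
d10 = 205/9
endpoint = (23/9, -76/3)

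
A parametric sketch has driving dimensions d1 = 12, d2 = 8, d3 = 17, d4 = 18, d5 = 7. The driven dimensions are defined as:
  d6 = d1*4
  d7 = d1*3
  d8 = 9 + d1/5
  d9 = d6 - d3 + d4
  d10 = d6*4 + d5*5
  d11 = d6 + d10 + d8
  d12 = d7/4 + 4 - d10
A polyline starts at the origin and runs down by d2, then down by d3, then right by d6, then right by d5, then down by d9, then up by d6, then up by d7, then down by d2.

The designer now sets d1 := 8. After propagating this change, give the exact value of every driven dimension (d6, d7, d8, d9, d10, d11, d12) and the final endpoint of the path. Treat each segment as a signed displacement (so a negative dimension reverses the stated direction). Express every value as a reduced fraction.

d6 = 32
d7 = 24
d8 = 53/5
d9 = 33
d10 = 163
d11 = 1028/5
d12 = -153
endpoint = (39, -10)

Apply edit: d1 := 8
  d6 = d1*4 = 32
  d7 = d1*3 = 24
  d8 = 9 + d1/5 = 53/5
  d9 = d6 - d3 + d4 = 33
  d10 = d6*4 + d5*5 = 163
  d11 = d6 + d10 + d8 = 1028/5
  d12 = d7/4 + 4 - d10 = -153
Walk from origin (0, 0):
  seg 1: down by d2 = 8 → (0, -8)
  seg 2: down by d3 = 17 → (0, -25)
  seg 3: right by d6 = 32 → (32, -25)
  seg 4: right by d5 = 7 → (39, -25)
  seg 5: down by d9 = 33 → (39, -58)
  seg 6: up by d6 = 32 → (39, -26)
  seg 7: up by d7 = 24 → (39, -2)
  seg 8: down by d2 = 8 → (39, -10)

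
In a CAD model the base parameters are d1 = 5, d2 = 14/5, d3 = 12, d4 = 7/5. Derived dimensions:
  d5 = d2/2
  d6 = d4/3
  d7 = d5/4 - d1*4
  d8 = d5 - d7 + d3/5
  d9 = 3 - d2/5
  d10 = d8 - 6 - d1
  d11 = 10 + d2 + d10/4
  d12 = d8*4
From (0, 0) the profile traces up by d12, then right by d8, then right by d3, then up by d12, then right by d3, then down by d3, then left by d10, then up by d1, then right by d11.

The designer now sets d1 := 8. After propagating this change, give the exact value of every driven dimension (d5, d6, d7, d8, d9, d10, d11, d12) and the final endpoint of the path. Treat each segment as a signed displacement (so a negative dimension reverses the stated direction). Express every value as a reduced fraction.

d5 = 7/5
d6 = 7/15
d7 = -633/20
d8 = 709/20
d9 = 61/25
d10 = 429/20
d11 = 1453/80
d12 = 709/5
endpoint = (4493/80, 1398/5)

Apply edit: d1 := 8
  d5 = d2/2 = 7/5
  d6 = d4/3 = 7/15
  d7 = d5/4 - d1*4 = -633/20
  d8 = d5 - d7 + d3/5 = 709/20
  d9 = 3 - d2/5 = 61/25
  d10 = d8 - 6 - d1 = 429/20
  d11 = 10 + d2 + d10/4 = 1453/80
  d12 = d8*4 = 709/5
Walk from origin (0, 0):
  seg 1: up by d12 = 709/5 → (0, 709/5)
  seg 2: right by d8 = 709/20 → (709/20, 709/5)
  seg 3: right by d3 = 12 → (949/20, 709/5)
  seg 4: up by d12 = 709/5 → (949/20, 1418/5)
  seg 5: right by d3 = 12 → (1189/20, 1418/5)
  seg 6: down by d3 = 12 → (1189/20, 1358/5)
  seg 7: left by d10 = 429/20 → (38, 1358/5)
  seg 8: up by d1 = 8 → (38, 1398/5)
  seg 9: right by d11 = 1453/80 → (4493/80, 1398/5)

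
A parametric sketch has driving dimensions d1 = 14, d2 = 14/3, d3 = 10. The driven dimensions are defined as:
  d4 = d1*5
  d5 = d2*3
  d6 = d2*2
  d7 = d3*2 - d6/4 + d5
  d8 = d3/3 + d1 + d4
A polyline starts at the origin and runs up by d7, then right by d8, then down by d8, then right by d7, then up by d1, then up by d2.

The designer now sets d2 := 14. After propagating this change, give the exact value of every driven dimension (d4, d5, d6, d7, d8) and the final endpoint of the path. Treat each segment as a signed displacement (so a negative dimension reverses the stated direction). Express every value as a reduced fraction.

Apply edit: d2 := 14
  d4 = d1*5 = 70
  d5 = d2*3 = 42
  d6 = d2*2 = 28
  d7 = d3*2 - d6/4 + d5 = 55
  d8 = d3/3 + d1 + d4 = 262/3
Walk from origin (0, 0):
  seg 1: up by d7 = 55 → (0, 55)
  seg 2: right by d8 = 262/3 → (262/3, 55)
  seg 3: down by d8 = 262/3 → (262/3, -97/3)
  seg 4: right by d7 = 55 → (427/3, -97/3)
  seg 5: up by d1 = 14 → (427/3, -55/3)
  seg 6: up by d2 = 14 → (427/3, -13/3)

d4 = 70
d5 = 42
d6 = 28
d7 = 55
d8 = 262/3
endpoint = (427/3, -13/3)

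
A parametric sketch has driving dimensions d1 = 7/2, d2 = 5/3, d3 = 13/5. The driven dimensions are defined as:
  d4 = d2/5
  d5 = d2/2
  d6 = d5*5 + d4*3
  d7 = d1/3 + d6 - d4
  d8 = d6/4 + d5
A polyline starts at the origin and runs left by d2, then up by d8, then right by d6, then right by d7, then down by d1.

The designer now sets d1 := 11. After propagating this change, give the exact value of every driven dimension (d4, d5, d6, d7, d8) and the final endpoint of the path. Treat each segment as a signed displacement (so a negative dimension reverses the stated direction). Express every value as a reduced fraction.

d4 = 1/3
d5 = 5/6
d6 = 31/6
d7 = 17/2
d8 = 17/8
endpoint = (12, -71/8)

Apply edit: d1 := 11
  d4 = d2/5 = 1/3
  d5 = d2/2 = 5/6
  d6 = d5*5 + d4*3 = 31/6
  d7 = d1/3 + d6 - d4 = 17/2
  d8 = d6/4 + d5 = 17/8
Walk from origin (0, 0):
  seg 1: left by d2 = 5/3 → (-5/3, 0)
  seg 2: up by d8 = 17/8 → (-5/3, 17/8)
  seg 3: right by d6 = 31/6 → (7/2, 17/8)
  seg 4: right by d7 = 17/2 → (12, 17/8)
  seg 5: down by d1 = 11 → (12, -71/8)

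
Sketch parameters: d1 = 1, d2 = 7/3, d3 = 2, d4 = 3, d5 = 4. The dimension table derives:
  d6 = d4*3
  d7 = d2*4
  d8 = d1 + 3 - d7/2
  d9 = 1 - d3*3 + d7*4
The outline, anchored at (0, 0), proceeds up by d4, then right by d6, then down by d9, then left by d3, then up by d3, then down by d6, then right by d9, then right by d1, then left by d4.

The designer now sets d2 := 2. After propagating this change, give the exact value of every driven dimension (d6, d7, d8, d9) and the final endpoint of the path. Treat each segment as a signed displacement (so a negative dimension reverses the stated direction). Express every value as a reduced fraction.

d6 = 9
d7 = 8
d8 = 0
d9 = 27
endpoint = (32, -31)

Apply edit: d2 := 2
  d6 = d4*3 = 9
  d7 = d2*4 = 8
  d8 = d1 + 3 - d7/2 = 0
  d9 = 1 - d3*3 + d7*4 = 27
Walk from origin (0, 0):
  seg 1: up by d4 = 3 → (0, 3)
  seg 2: right by d6 = 9 → (9, 3)
  seg 3: down by d9 = 27 → (9, -24)
  seg 4: left by d3 = 2 → (7, -24)
  seg 5: up by d3 = 2 → (7, -22)
  seg 6: down by d6 = 9 → (7, -31)
  seg 7: right by d9 = 27 → (34, -31)
  seg 8: right by d1 = 1 → (35, -31)
  seg 9: left by d4 = 3 → (32, -31)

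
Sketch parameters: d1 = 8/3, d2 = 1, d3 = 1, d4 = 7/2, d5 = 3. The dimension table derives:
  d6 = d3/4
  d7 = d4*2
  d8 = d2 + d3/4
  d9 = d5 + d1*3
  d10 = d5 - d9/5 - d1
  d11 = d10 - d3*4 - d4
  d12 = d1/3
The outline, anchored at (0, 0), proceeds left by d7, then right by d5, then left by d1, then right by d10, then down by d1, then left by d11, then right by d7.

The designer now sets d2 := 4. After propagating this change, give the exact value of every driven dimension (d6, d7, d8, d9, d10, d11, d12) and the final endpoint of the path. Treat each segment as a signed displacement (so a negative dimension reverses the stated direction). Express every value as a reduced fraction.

Apply edit: d2 := 4
  d6 = d3/4 = 1/4
  d7 = d4*2 = 7
  d8 = d2 + d3/4 = 17/4
  d9 = d5 + d1*3 = 11
  d10 = d5 - d9/5 - d1 = -28/15
  d11 = d10 - d3*4 - d4 = -281/30
  d12 = d1/3 = 8/9
Walk from origin (0, 0):
  seg 1: left by d7 = 7 → (-7, 0)
  seg 2: right by d5 = 3 → (-4, 0)
  seg 3: left by d1 = 8/3 → (-20/3, 0)
  seg 4: right by d10 = -28/15 → (-128/15, 0)
  seg 5: down by d1 = 8/3 → (-128/15, -8/3)
  seg 6: left by d11 = -281/30 → (5/6, -8/3)
  seg 7: right by d7 = 7 → (47/6, -8/3)

d6 = 1/4
d7 = 7
d8 = 17/4
d9 = 11
d10 = -28/15
d11 = -281/30
d12 = 8/9
endpoint = (47/6, -8/3)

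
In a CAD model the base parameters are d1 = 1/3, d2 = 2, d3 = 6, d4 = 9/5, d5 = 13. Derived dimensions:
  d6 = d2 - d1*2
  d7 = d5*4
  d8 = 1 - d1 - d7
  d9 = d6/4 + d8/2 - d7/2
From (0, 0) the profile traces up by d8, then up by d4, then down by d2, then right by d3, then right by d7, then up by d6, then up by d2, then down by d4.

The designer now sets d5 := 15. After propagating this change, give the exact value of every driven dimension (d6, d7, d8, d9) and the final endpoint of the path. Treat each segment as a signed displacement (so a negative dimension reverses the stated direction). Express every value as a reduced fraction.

Apply edit: d5 := 15
  d6 = d2 - d1*2 = 4/3
  d7 = d5*4 = 60
  d8 = 1 - d1 - d7 = -178/3
  d9 = d6/4 + d8/2 - d7/2 = -178/3
Walk from origin (0, 0):
  seg 1: up by d8 = -178/3 → (0, -178/3)
  seg 2: up by d4 = 9/5 → (0, -863/15)
  seg 3: down by d2 = 2 → (0, -893/15)
  seg 4: right by d3 = 6 → (6, -893/15)
  seg 5: right by d7 = 60 → (66, -893/15)
  seg 6: up by d6 = 4/3 → (66, -291/5)
  seg 7: up by d2 = 2 → (66, -281/5)
  seg 8: down by d4 = 9/5 → (66, -58)

d6 = 4/3
d7 = 60
d8 = -178/3
d9 = -178/3
endpoint = (66, -58)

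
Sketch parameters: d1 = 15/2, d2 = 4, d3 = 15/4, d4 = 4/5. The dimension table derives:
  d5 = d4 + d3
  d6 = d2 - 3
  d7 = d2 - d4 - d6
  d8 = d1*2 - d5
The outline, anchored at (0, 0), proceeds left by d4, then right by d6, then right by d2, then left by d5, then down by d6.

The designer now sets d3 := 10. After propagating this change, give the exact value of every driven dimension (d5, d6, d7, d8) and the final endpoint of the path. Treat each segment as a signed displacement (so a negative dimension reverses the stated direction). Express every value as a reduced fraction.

Apply edit: d3 := 10
  d5 = d4 + d3 = 54/5
  d6 = d2 - 3 = 1
  d7 = d2 - d4 - d6 = 11/5
  d8 = d1*2 - d5 = 21/5
Walk from origin (0, 0):
  seg 1: left by d4 = 4/5 → (-4/5, 0)
  seg 2: right by d6 = 1 → (1/5, 0)
  seg 3: right by d2 = 4 → (21/5, 0)
  seg 4: left by d5 = 54/5 → (-33/5, 0)
  seg 5: down by d6 = 1 → (-33/5, -1)

d5 = 54/5
d6 = 1
d7 = 11/5
d8 = 21/5
endpoint = (-33/5, -1)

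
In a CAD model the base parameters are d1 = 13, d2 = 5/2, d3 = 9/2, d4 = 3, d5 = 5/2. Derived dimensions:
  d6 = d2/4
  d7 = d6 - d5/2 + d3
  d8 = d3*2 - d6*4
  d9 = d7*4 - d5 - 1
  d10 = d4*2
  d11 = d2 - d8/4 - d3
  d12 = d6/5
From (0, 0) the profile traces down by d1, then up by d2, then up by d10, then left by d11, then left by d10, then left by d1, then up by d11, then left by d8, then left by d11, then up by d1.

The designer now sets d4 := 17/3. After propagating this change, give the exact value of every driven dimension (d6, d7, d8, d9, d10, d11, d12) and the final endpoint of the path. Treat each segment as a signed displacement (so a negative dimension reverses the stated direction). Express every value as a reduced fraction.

d6 = 5/8
d7 = 31/8
d8 = 13/2
d9 = 12
d10 = 34/3
d11 = -29/8
d12 = 1/8
endpoint = (-283/12, 245/24)

Apply edit: d4 := 17/3
  d6 = d2/4 = 5/8
  d7 = d6 - d5/2 + d3 = 31/8
  d8 = d3*2 - d6*4 = 13/2
  d9 = d7*4 - d5 - 1 = 12
  d10 = d4*2 = 34/3
  d11 = d2 - d8/4 - d3 = -29/8
  d12 = d6/5 = 1/8
Walk from origin (0, 0):
  seg 1: down by d1 = 13 → (0, -13)
  seg 2: up by d2 = 5/2 → (0, -21/2)
  seg 3: up by d10 = 34/3 → (0, 5/6)
  seg 4: left by d11 = -29/8 → (29/8, 5/6)
  seg 5: left by d10 = 34/3 → (-185/24, 5/6)
  seg 6: left by d1 = 13 → (-497/24, 5/6)
  seg 7: up by d11 = -29/8 → (-497/24, -67/24)
  seg 8: left by d8 = 13/2 → (-653/24, -67/24)
  seg 9: left by d11 = -29/8 → (-283/12, -67/24)
  seg 10: up by d1 = 13 → (-283/12, 245/24)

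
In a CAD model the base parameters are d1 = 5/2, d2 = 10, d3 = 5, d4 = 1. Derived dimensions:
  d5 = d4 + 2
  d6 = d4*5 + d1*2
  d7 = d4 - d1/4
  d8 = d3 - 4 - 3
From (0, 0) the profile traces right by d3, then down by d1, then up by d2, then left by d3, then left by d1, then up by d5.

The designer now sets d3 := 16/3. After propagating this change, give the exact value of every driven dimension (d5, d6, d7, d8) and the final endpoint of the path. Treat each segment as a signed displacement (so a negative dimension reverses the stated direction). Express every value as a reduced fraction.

Apply edit: d3 := 16/3
  d5 = d4 + 2 = 3
  d6 = d4*5 + d1*2 = 10
  d7 = d4 - d1/4 = 3/8
  d8 = d3 - 4 - 3 = -5/3
Walk from origin (0, 0):
  seg 1: right by d3 = 16/3 → (16/3, 0)
  seg 2: down by d1 = 5/2 → (16/3, -5/2)
  seg 3: up by d2 = 10 → (16/3, 15/2)
  seg 4: left by d3 = 16/3 → (0, 15/2)
  seg 5: left by d1 = 5/2 → (-5/2, 15/2)
  seg 6: up by d5 = 3 → (-5/2, 21/2)

d5 = 3
d6 = 10
d7 = 3/8
d8 = -5/3
endpoint = (-5/2, 21/2)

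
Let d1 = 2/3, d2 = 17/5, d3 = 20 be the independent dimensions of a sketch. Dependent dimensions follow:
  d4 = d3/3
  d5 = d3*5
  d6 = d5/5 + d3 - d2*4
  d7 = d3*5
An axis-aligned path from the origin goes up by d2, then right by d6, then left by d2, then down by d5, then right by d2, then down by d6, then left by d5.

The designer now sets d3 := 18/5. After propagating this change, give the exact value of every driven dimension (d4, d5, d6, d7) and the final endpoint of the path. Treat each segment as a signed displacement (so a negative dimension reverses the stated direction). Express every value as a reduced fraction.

Apply edit: d3 := 18/5
  d4 = d3/3 = 6/5
  d5 = d3*5 = 18
  d6 = d5/5 + d3 - d2*4 = -32/5
  d7 = d3*5 = 18
Walk from origin (0, 0):
  seg 1: up by d2 = 17/5 → (0, 17/5)
  seg 2: right by d6 = -32/5 → (-32/5, 17/5)
  seg 3: left by d2 = 17/5 → (-49/5, 17/5)
  seg 4: down by d5 = 18 → (-49/5, -73/5)
  seg 5: right by d2 = 17/5 → (-32/5, -73/5)
  seg 6: down by d6 = -32/5 → (-32/5, -41/5)
  seg 7: left by d5 = 18 → (-122/5, -41/5)

d4 = 6/5
d5 = 18
d6 = -32/5
d7 = 18
endpoint = (-122/5, -41/5)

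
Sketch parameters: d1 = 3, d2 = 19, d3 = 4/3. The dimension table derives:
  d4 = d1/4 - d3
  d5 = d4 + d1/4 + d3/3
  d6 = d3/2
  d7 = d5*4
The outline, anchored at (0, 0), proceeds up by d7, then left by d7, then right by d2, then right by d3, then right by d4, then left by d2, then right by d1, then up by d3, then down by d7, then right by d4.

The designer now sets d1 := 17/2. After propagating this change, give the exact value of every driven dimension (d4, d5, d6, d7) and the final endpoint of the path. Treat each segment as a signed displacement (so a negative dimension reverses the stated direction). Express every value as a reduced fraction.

Apply edit: d1 := 17/2
  d4 = d1/4 - d3 = 19/24
  d5 = d4 + d1/4 + d3/3 = 121/36
  d6 = d3/2 = 2/3
  d7 = d5*4 = 121/9
Walk from origin (0, 0):
  seg 1: up by d7 = 121/9 → (0, 121/9)
  seg 2: left by d7 = 121/9 → (-121/9, 121/9)
  seg 3: right by d2 = 19 → (50/9, 121/9)
  seg 4: right by d3 = 4/3 → (62/9, 121/9)
  seg 5: right by d4 = 19/24 → (553/72, 121/9)
  seg 6: left by d2 = 19 → (-815/72, 121/9)
  seg 7: right by d1 = 17/2 → (-203/72, 121/9)
  seg 8: up by d3 = 4/3 → (-203/72, 133/9)
  seg 9: down by d7 = 121/9 → (-203/72, 4/3)
  seg 10: right by d4 = 19/24 → (-73/36, 4/3)

d4 = 19/24
d5 = 121/36
d6 = 2/3
d7 = 121/9
endpoint = (-73/36, 4/3)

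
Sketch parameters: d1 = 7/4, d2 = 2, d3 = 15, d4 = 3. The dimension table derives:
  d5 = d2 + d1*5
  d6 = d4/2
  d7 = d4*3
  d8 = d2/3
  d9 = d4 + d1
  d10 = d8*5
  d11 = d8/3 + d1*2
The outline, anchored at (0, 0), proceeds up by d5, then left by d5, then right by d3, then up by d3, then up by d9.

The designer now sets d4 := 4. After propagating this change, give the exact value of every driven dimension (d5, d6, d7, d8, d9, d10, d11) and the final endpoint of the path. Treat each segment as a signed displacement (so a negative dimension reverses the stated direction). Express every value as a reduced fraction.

Apply edit: d4 := 4
  d5 = d2 + d1*5 = 43/4
  d6 = d4/2 = 2
  d7 = d4*3 = 12
  d8 = d2/3 = 2/3
  d9 = d4 + d1 = 23/4
  d10 = d8*5 = 10/3
  d11 = d8/3 + d1*2 = 67/18
Walk from origin (0, 0):
  seg 1: up by d5 = 43/4 → (0, 43/4)
  seg 2: left by d5 = 43/4 → (-43/4, 43/4)
  seg 3: right by d3 = 15 → (17/4, 43/4)
  seg 4: up by d3 = 15 → (17/4, 103/4)
  seg 5: up by d9 = 23/4 → (17/4, 63/2)

d5 = 43/4
d6 = 2
d7 = 12
d8 = 2/3
d9 = 23/4
d10 = 10/3
d11 = 67/18
endpoint = (17/4, 63/2)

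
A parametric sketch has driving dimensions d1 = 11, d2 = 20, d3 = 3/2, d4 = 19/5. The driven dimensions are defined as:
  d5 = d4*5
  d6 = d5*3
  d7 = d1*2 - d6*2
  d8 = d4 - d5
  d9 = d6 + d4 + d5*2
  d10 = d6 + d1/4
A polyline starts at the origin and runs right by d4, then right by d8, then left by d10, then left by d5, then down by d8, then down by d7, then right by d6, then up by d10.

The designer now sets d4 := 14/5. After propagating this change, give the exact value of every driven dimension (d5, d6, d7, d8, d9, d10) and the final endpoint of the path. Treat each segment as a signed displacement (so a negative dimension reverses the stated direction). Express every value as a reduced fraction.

Apply edit: d4 := 14/5
  d5 = d4*5 = 14
  d6 = d5*3 = 42
  d7 = d1*2 - d6*2 = -62
  d8 = d4 - d5 = -56/5
  d9 = d6 + d4 + d5*2 = 364/5
  d10 = d6 + d1/4 = 179/4
Walk from origin (0, 0):
  seg 1: right by d4 = 14/5 → (14/5, 0)
  seg 2: right by d8 = -56/5 → (-42/5, 0)
  seg 3: left by d10 = 179/4 → (-1063/20, 0)
  seg 4: left by d5 = 14 → (-1343/20, 0)
  seg 5: down by d8 = -56/5 → (-1343/20, 56/5)
  seg 6: down by d7 = -62 → (-1343/20, 366/5)
  seg 7: right by d6 = 42 → (-503/20, 366/5)
  seg 8: up by d10 = 179/4 → (-503/20, 2359/20)

d5 = 14
d6 = 42
d7 = -62
d8 = -56/5
d9 = 364/5
d10 = 179/4
endpoint = (-503/20, 2359/20)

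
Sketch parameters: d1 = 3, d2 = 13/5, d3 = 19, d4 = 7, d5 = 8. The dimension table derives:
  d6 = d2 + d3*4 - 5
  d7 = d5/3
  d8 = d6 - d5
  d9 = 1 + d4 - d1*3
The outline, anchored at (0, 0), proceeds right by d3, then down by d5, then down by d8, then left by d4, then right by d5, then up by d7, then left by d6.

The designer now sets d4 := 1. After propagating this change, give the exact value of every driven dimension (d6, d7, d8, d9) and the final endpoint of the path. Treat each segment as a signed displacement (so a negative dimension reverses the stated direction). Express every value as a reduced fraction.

d6 = 368/5
d7 = 8/3
d8 = 328/5
d9 = -7
endpoint = (-238/5, -1064/15)

Apply edit: d4 := 1
  d6 = d2 + d3*4 - 5 = 368/5
  d7 = d5/3 = 8/3
  d8 = d6 - d5 = 328/5
  d9 = 1 + d4 - d1*3 = -7
Walk from origin (0, 0):
  seg 1: right by d3 = 19 → (19, 0)
  seg 2: down by d5 = 8 → (19, -8)
  seg 3: down by d8 = 328/5 → (19, -368/5)
  seg 4: left by d4 = 1 → (18, -368/5)
  seg 5: right by d5 = 8 → (26, -368/5)
  seg 6: up by d7 = 8/3 → (26, -1064/15)
  seg 7: left by d6 = 368/5 → (-238/5, -1064/15)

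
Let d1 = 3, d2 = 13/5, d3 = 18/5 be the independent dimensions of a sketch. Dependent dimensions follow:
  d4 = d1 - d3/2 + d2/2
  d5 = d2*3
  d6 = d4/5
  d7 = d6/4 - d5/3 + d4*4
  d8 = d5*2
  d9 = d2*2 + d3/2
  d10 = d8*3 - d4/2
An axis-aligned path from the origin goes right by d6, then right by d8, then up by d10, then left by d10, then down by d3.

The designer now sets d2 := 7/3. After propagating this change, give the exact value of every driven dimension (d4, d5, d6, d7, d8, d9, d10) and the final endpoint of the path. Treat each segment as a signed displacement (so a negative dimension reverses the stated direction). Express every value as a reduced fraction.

d4 = 71/30
d5 = 7
d6 = 71/150
d7 = 4351/600
d8 = 14
d9 = 97/15
d10 = 2449/60
endpoint = (-7903/300, 2233/60)

Apply edit: d2 := 7/3
  d4 = d1 - d3/2 + d2/2 = 71/30
  d5 = d2*3 = 7
  d6 = d4/5 = 71/150
  d7 = d6/4 - d5/3 + d4*4 = 4351/600
  d8 = d5*2 = 14
  d9 = d2*2 + d3/2 = 97/15
  d10 = d8*3 - d4/2 = 2449/60
Walk from origin (0, 0):
  seg 1: right by d6 = 71/150 → (71/150, 0)
  seg 2: right by d8 = 14 → (2171/150, 0)
  seg 3: up by d10 = 2449/60 → (2171/150, 2449/60)
  seg 4: left by d10 = 2449/60 → (-7903/300, 2449/60)
  seg 5: down by d3 = 18/5 → (-7903/300, 2233/60)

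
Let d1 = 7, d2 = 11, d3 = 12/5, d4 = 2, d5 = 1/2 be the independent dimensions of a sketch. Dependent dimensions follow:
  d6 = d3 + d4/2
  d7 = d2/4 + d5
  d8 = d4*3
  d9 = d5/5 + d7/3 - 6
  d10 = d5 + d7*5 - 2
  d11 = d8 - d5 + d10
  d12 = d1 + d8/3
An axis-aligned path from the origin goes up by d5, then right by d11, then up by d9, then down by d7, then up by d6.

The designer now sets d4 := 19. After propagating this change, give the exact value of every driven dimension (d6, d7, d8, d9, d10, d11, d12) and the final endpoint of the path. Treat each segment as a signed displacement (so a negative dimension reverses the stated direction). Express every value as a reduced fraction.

d6 = 119/10
d7 = 13/4
d8 = 57
d9 = -289/60
d10 = 59/4
d11 = 285/4
d12 = 26
endpoint = (285/4, 13/3)

Apply edit: d4 := 19
  d6 = d3 + d4/2 = 119/10
  d7 = d2/4 + d5 = 13/4
  d8 = d4*3 = 57
  d9 = d5/5 + d7/3 - 6 = -289/60
  d10 = d5 + d7*5 - 2 = 59/4
  d11 = d8 - d5 + d10 = 285/4
  d12 = d1 + d8/3 = 26
Walk from origin (0, 0):
  seg 1: up by d5 = 1/2 → (0, 1/2)
  seg 2: right by d11 = 285/4 → (285/4, 1/2)
  seg 3: up by d9 = -289/60 → (285/4, -259/60)
  seg 4: down by d7 = 13/4 → (285/4, -227/30)
  seg 5: up by d6 = 119/10 → (285/4, 13/3)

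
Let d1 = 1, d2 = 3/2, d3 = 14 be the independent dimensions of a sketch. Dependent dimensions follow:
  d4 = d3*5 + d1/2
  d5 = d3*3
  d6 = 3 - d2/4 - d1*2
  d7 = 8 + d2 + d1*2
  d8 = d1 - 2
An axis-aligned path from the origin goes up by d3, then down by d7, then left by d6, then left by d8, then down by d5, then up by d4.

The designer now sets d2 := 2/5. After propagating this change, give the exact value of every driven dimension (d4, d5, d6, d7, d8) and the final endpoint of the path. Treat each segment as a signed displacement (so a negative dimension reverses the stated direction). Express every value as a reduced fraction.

Apply edit: d2 := 2/5
  d4 = d3*5 + d1/2 = 141/2
  d5 = d3*3 = 42
  d6 = 3 - d2/4 - d1*2 = 9/10
  d7 = 8 + d2 + d1*2 = 52/5
  d8 = d1 - 2 = -1
Walk from origin (0, 0):
  seg 1: up by d3 = 14 → (0, 14)
  seg 2: down by d7 = 52/5 → (0, 18/5)
  seg 3: left by d6 = 9/10 → (-9/10, 18/5)
  seg 4: left by d8 = -1 → (1/10, 18/5)
  seg 5: down by d5 = 42 → (1/10, -192/5)
  seg 6: up by d4 = 141/2 → (1/10, 321/10)

d4 = 141/2
d5 = 42
d6 = 9/10
d7 = 52/5
d8 = -1
endpoint = (1/10, 321/10)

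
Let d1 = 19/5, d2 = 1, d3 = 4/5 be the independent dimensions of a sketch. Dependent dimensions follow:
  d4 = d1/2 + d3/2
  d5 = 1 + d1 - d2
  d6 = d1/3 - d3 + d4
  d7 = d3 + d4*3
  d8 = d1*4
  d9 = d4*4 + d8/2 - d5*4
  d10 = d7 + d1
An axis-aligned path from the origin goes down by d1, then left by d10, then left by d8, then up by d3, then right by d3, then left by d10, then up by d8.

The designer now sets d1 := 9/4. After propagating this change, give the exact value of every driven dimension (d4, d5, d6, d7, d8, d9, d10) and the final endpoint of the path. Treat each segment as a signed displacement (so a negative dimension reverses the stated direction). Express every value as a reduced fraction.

Apply edit: d1 := 9/4
  d4 = d1/2 + d3/2 = 61/40
  d5 = 1 + d1 - d2 = 9/4
  d6 = d1/3 - d3 + d4 = 59/40
  d7 = d3 + d4*3 = 43/8
  d8 = d1*4 = 9
  d9 = d4*4 + d8/2 - d5*4 = 8/5
  d10 = d7 + d1 = 61/8
Walk from origin (0, 0):
  seg 1: down by d1 = 9/4 → (0, -9/4)
  seg 2: left by d10 = 61/8 → (-61/8, -9/4)
  seg 3: left by d8 = 9 → (-133/8, -9/4)
  seg 4: up by d3 = 4/5 → (-133/8, -29/20)
  seg 5: right by d3 = 4/5 → (-633/40, -29/20)
  seg 6: left by d10 = 61/8 → (-469/20, -29/20)
  seg 7: up by d8 = 9 → (-469/20, 151/20)

d4 = 61/40
d5 = 9/4
d6 = 59/40
d7 = 43/8
d8 = 9
d9 = 8/5
d10 = 61/8
endpoint = (-469/20, 151/20)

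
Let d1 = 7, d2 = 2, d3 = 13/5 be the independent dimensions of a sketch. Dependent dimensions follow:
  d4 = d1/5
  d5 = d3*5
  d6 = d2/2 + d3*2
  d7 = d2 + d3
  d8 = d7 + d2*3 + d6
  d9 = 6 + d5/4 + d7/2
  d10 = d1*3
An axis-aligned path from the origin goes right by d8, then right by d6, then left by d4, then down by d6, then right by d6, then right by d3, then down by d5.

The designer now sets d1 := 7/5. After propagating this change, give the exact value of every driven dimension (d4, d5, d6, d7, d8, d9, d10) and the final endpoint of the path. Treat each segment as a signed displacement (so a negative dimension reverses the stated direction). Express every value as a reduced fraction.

d4 = 7/25
d5 = 13
d6 = 31/5
d7 = 23/5
d8 = 84/5
d9 = 231/20
d10 = 21/5
endpoint = (788/25, -96/5)

Apply edit: d1 := 7/5
  d4 = d1/5 = 7/25
  d5 = d3*5 = 13
  d6 = d2/2 + d3*2 = 31/5
  d7 = d2 + d3 = 23/5
  d8 = d7 + d2*3 + d6 = 84/5
  d9 = 6 + d5/4 + d7/2 = 231/20
  d10 = d1*3 = 21/5
Walk from origin (0, 0):
  seg 1: right by d8 = 84/5 → (84/5, 0)
  seg 2: right by d6 = 31/5 → (23, 0)
  seg 3: left by d4 = 7/25 → (568/25, 0)
  seg 4: down by d6 = 31/5 → (568/25, -31/5)
  seg 5: right by d6 = 31/5 → (723/25, -31/5)
  seg 6: right by d3 = 13/5 → (788/25, -31/5)
  seg 7: down by d5 = 13 → (788/25, -96/5)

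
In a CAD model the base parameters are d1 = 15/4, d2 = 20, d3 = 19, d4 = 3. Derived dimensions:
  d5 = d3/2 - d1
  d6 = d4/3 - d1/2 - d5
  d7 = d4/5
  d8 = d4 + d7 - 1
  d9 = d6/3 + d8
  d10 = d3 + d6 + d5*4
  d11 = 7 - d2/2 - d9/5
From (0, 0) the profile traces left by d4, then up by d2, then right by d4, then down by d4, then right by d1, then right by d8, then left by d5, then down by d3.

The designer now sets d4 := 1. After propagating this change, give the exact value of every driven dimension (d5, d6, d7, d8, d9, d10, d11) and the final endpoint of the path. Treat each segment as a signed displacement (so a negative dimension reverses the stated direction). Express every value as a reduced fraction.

d5 = 23/4
d6 = -175/24
d7 = 1/5
d8 = 1/5
d9 = -803/360
d10 = 833/24
d11 = -4597/1800
endpoint = (-9/5, 0)

Apply edit: d4 := 1
  d5 = d3/2 - d1 = 23/4
  d6 = d4/3 - d1/2 - d5 = -175/24
  d7 = d4/5 = 1/5
  d8 = d4 + d7 - 1 = 1/5
  d9 = d6/3 + d8 = -803/360
  d10 = d3 + d6 + d5*4 = 833/24
  d11 = 7 - d2/2 - d9/5 = -4597/1800
Walk from origin (0, 0):
  seg 1: left by d4 = 1 → (-1, 0)
  seg 2: up by d2 = 20 → (-1, 20)
  seg 3: right by d4 = 1 → (0, 20)
  seg 4: down by d4 = 1 → (0, 19)
  seg 5: right by d1 = 15/4 → (15/4, 19)
  seg 6: right by d8 = 1/5 → (79/20, 19)
  seg 7: left by d5 = 23/4 → (-9/5, 19)
  seg 8: down by d3 = 19 → (-9/5, 0)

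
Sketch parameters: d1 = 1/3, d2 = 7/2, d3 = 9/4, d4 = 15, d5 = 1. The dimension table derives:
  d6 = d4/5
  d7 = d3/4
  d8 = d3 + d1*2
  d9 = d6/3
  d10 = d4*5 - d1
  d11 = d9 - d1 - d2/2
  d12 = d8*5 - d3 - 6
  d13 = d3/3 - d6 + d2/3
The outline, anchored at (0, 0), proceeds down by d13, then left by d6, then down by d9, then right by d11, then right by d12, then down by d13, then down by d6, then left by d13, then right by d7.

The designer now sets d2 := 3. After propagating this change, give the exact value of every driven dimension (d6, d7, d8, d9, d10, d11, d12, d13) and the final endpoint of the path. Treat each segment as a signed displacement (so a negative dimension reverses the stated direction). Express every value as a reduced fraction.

Apply edit: d2 := 3
  d6 = d4/5 = 3
  d7 = d3/4 = 9/16
  d8 = d3 + d1*2 = 35/12
  d9 = d6/3 = 1
  d10 = d4*5 - d1 = 224/3
  d11 = d9 - d1 - d2/2 = -5/6
  d12 = d8*5 - d3 - 6 = 19/3
  d13 = d3/3 - d6 + d2/3 = -5/4
Walk from origin (0, 0):
  seg 1: down by d13 = -5/4 → (0, 5/4)
  seg 2: left by d6 = 3 → (-3, 5/4)
  seg 3: down by d9 = 1 → (-3, 1/4)
  seg 4: right by d11 = -5/6 → (-23/6, 1/4)
  seg 5: right by d12 = 19/3 → (5/2, 1/4)
  seg 6: down by d13 = -5/4 → (5/2, 3/2)
  seg 7: down by d6 = 3 → (5/2, -3/2)
  seg 8: left by d13 = -5/4 → (15/4, -3/2)
  seg 9: right by d7 = 9/16 → (69/16, -3/2)

d6 = 3
d7 = 9/16
d8 = 35/12
d9 = 1
d10 = 224/3
d11 = -5/6
d12 = 19/3
d13 = -5/4
endpoint = (69/16, -3/2)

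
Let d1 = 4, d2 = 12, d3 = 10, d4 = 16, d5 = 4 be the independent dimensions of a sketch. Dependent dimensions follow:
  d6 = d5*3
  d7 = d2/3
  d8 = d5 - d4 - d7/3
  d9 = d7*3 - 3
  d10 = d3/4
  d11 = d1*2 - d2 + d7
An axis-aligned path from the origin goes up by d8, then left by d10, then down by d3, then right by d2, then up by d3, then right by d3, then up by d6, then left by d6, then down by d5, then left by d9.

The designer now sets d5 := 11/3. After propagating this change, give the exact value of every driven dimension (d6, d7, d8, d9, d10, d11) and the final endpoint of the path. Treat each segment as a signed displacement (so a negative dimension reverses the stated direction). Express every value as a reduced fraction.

Apply edit: d5 := 11/3
  d6 = d5*3 = 11
  d7 = d2/3 = 4
  d8 = d5 - d4 - d7/3 = -41/3
  d9 = d7*3 - 3 = 9
  d10 = d3/4 = 5/2
  d11 = d1*2 - d2 + d7 = 0
Walk from origin (0, 0):
  seg 1: up by d8 = -41/3 → (0, -41/3)
  seg 2: left by d10 = 5/2 → (-5/2, -41/3)
  seg 3: down by d3 = 10 → (-5/2, -71/3)
  seg 4: right by d2 = 12 → (19/2, -71/3)
  seg 5: up by d3 = 10 → (19/2, -41/3)
  seg 6: right by d3 = 10 → (39/2, -41/3)
  seg 7: up by d6 = 11 → (39/2, -8/3)
  seg 8: left by d6 = 11 → (17/2, -8/3)
  seg 9: down by d5 = 11/3 → (17/2, -19/3)
  seg 10: left by d9 = 9 → (-1/2, -19/3)

d6 = 11
d7 = 4
d8 = -41/3
d9 = 9
d10 = 5/2
d11 = 0
endpoint = (-1/2, -19/3)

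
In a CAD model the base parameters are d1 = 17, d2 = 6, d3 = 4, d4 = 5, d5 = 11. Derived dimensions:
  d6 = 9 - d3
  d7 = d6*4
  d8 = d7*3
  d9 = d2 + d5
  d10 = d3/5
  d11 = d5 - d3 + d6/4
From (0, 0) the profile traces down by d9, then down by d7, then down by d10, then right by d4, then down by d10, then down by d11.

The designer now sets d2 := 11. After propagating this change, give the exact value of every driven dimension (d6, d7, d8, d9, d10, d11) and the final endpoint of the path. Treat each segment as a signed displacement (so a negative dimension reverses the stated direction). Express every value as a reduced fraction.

d6 = 5
d7 = 20
d8 = 60
d9 = 22
d10 = 4/5
d11 = 33/4
endpoint = (5, -1037/20)

Apply edit: d2 := 11
  d6 = 9 - d3 = 5
  d7 = d6*4 = 20
  d8 = d7*3 = 60
  d9 = d2 + d5 = 22
  d10 = d3/5 = 4/5
  d11 = d5 - d3 + d6/4 = 33/4
Walk from origin (0, 0):
  seg 1: down by d9 = 22 → (0, -22)
  seg 2: down by d7 = 20 → (0, -42)
  seg 3: down by d10 = 4/5 → (0, -214/5)
  seg 4: right by d4 = 5 → (5, -214/5)
  seg 5: down by d10 = 4/5 → (5, -218/5)
  seg 6: down by d11 = 33/4 → (5, -1037/20)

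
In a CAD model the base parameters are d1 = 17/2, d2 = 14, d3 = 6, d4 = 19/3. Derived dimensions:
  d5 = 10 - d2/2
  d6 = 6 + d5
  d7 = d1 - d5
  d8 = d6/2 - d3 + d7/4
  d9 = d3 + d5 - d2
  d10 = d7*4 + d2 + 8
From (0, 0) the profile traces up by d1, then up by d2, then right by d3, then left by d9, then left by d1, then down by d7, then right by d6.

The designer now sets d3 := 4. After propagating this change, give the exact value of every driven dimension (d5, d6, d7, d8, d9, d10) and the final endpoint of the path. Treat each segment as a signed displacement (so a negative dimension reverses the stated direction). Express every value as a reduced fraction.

d5 = 3
d6 = 9
d7 = 11/2
d8 = 15/8
d9 = -7
d10 = 44
endpoint = (23/2, 17)

Apply edit: d3 := 4
  d5 = 10 - d2/2 = 3
  d6 = 6 + d5 = 9
  d7 = d1 - d5 = 11/2
  d8 = d6/2 - d3 + d7/4 = 15/8
  d9 = d3 + d5 - d2 = -7
  d10 = d7*4 + d2 + 8 = 44
Walk from origin (0, 0):
  seg 1: up by d1 = 17/2 → (0, 17/2)
  seg 2: up by d2 = 14 → (0, 45/2)
  seg 3: right by d3 = 4 → (4, 45/2)
  seg 4: left by d9 = -7 → (11, 45/2)
  seg 5: left by d1 = 17/2 → (5/2, 45/2)
  seg 6: down by d7 = 11/2 → (5/2, 17)
  seg 7: right by d6 = 9 → (23/2, 17)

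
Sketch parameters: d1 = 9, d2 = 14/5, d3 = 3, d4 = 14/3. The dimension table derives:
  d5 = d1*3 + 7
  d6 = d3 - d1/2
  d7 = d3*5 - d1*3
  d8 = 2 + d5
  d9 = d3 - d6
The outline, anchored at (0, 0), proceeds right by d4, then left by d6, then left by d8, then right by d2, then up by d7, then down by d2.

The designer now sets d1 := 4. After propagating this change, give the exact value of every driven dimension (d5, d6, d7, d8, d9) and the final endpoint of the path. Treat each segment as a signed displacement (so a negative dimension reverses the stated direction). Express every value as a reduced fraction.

d5 = 19
d6 = 1
d7 = 3
d8 = 21
d9 = 2
endpoint = (-218/15, 1/5)

Apply edit: d1 := 4
  d5 = d1*3 + 7 = 19
  d6 = d3 - d1/2 = 1
  d7 = d3*5 - d1*3 = 3
  d8 = 2 + d5 = 21
  d9 = d3 - d6 = 2
Walk from origin (0, 0):
  seg 1: right by d4 = 14/3 → (14/3, 0)
  seg 2: left by d6 = 1 → (11/3, 0)
  seg 3: left by d8 = 21 → (-52/3, 0)
  seg 4: right by d2 = 14/5 → (-218/15, 0)
  seg 5: up by d7 = 3 → (-218/15, 3)
  seg 6: down by d2 = 14/5 → (-218/15, 1/5)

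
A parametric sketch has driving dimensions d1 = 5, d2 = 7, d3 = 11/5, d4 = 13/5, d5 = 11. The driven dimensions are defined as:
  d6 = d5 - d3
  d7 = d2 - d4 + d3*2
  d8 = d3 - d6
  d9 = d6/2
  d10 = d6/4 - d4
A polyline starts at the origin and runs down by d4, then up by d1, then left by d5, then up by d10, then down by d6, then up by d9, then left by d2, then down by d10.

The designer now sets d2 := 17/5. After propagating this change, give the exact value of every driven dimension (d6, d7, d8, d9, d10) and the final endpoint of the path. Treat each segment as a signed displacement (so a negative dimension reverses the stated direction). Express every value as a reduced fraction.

d6 = 44/5
d7 = 26/5
d8 = -33/5
d9 = 22/5
d10 = -2/5
endpoint = (-72/5, -2)

Apply edit: d2 := 17/5
  d6 = d5 - d3 = 44/5
  d7 = d2 - d4 + d3*2 = 26/5
  d8 = d3 - d6 = -33/5
  d9 = d6/2 = 22/5
  d10 = d6/4 - d4 = -2/5
Walk from origin (0, 0):
  seg 1: down by d4 = 13/5 → (0, -13/5)
  seg 2: up by d1 = 5 → (0, 12/5)
  seg 3: left by d5 = 11 → (-11, 12/5)
  seg 4: up by d10 = -2/5 → (-11, 2)
  seg 5: down by d6 = 44/5 → (-11, -34/5)
  seg 6: up by d9 = 22/5 → (-11, -12/5)
  seg 7: left by d2 = 17/5 → (-72/5, -12/5)
  seg 8: down by d10 = -2/5 → (-72/5, -2)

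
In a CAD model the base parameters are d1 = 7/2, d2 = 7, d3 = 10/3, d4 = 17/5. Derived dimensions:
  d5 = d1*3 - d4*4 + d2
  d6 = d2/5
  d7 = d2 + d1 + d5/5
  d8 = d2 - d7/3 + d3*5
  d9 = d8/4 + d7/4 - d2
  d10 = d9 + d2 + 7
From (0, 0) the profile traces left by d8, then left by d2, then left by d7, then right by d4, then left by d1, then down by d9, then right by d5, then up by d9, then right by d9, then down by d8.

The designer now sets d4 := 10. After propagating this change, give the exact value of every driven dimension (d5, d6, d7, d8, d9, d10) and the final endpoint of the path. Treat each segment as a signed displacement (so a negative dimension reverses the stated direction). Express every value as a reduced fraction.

d5 = -45/2
d6 = 7/5
d7 = 6
d8 = 65/3
d9 = -1/12
d10 = 167/12
endpoint = (-203/4, -65/3)

Apply edit: d4 := 10
  d5 = d1*3 - d4*4 + d2 = -45/2
  d6 = d2/5 = 7/5
  d7 = d2 + d1 + d5/5 = 6
  d8 = d2 - d7/3 + d3*5 = 65/3
  d9 = d8/4 + d7/4 - d2 = -1/12
  d10 = d9 + d2 + 7 = 167/12
Walk from origin (0, 0):
  seg 1: left by d8 = 65/3 → (-65/3, 0)
  seg 2: left by d2 = 7 → (-86/3, 0)
  seg 3: left by d7 = 6 → (-104/3, 0)
  seg 4: right by d4 = 10 → (-74/3, 0)
  seg 5: left by d1 = 7/2 → (-169/6, 0)
  seg 6: down by d9 = -1/12 → (-169/6, 1/12)
  seg 7: right by d5 = -45/2 → (-152/3, 1/12)
  seg 8: up by d9 = -1/12 → (-152/3, 0)
  seg 9: right by d9 = -1/12 → (-203/4, 0)
  seg 10: down by d8 = 65/3 → (-203/4, -65/3)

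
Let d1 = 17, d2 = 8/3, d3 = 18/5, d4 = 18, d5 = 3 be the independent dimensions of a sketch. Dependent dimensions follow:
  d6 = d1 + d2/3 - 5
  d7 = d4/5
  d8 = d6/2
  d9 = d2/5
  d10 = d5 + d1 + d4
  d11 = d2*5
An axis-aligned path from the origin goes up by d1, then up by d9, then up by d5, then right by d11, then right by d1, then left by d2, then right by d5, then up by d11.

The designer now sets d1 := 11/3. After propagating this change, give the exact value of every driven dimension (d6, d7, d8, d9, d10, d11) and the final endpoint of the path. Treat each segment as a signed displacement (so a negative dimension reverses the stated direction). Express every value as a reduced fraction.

d6 = -4/9
d7 = 18/5
d8 = -2/9
d9 = 8/15
d10 = 74/3
d11 = 40/3
endpoint = (52/3, 308/15)

Apply edit: d1 := 11/3
  d6 = d1 + d2/3 - 5 = -4/9
  d7 = d4/5 = 18/5
  d8 = d6/2 = -2/9
  d9 = d2/5 = 8/15
  d10 = d5 + d1 + d4 = 74/3
  d11 = d2*5 = 40/3
Walk from origin (0, 0):
  seg 1: up by d1 = 11/3 → (0, 11/3)
  seg 2: up by d9 = 8/15 → (0, 21/5)
  seg 3: up by d5 = 3 → (0, 36/5)
  seg 4: right by d11 = 40/3 → (40/3, 36/5)
  seg 5: right by d1 = 11/3 → (17, 36/5)
  seg 6: left by d2 = 8/3 → (43/3, 36/5)
  seg 7: right by d5 = 3 → (52/3, 36/5)
  seg 8: up by d11 = 40/3 → (52/3, 308/15)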